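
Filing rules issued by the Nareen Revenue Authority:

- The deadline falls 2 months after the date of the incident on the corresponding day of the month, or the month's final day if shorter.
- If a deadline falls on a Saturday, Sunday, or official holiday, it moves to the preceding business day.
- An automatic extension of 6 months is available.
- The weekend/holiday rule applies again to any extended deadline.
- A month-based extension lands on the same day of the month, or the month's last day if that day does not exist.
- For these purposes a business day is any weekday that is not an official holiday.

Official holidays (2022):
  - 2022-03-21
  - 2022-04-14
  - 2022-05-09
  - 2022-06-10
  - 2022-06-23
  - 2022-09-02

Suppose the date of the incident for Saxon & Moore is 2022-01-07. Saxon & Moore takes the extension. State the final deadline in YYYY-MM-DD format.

2 months after 2022-01-07, on the same day of the month, is 2022-03-07.
2022-03-07 is a Monday and not a listed holiday, so it stands.
Applying the 6 months extension: 6 months after 2022-03-07 is 2022-09-07.
2022-09-07 is a Wednesday and not a listed holiday, so it stands.
Final deadline: 2022-09-07.

2022-09-07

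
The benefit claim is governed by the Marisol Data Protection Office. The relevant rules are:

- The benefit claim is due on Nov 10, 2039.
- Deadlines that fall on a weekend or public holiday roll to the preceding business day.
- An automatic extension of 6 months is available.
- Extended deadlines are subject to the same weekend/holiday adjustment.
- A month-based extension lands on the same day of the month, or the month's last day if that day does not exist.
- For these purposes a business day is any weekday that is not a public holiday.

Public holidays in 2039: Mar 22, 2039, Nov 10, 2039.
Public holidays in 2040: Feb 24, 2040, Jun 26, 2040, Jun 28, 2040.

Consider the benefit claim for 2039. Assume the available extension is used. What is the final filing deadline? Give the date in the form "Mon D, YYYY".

The stated deadline is Nov 10, 2039.
Nov 10, 2039 is a listed holiday, so it moves to the preceding business day, Nov 9, 2039 (Wednesday).
The 6 months extension carries Nov 9, 2039 to May 9, 2040.
Since May 9, 2040 is a Wednesday and not a holiday, the date is unchanged.
The final due date is May 9, 2040.

May 9, 2040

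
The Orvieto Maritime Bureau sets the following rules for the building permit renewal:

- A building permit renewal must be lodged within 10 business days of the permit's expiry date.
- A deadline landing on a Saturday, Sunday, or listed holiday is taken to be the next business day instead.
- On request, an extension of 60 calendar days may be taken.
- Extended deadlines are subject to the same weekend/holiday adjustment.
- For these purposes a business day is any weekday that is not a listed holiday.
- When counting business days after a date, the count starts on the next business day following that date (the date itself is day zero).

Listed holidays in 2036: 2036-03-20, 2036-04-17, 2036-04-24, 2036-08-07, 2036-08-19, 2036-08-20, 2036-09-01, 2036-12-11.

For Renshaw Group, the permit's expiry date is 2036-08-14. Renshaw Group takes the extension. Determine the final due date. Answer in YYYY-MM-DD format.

Counting 10 business days after 2036-08-14 (skipping weekends and listed holidays) reaches 2036-09-02.
Since 2036-09-02 is a Tuesday and not a holiday, the date is unchanged.
Add the 60 calendar-day extension to 2036-09-02: 2036-11-01.
2036-11-01 falls on a Saturday. Rolling to the next business day gives 2036-11-03, a Monday.
So the filing is due 2036-11-03.

2036-11-03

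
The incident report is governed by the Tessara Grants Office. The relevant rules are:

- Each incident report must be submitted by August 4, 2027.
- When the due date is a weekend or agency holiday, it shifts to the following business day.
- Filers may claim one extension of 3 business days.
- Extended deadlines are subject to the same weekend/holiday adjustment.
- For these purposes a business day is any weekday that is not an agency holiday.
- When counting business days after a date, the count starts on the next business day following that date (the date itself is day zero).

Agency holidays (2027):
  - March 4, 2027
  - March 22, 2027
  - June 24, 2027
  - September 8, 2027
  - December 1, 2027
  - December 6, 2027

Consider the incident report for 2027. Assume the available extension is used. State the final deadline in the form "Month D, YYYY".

August 9, 2027

Start from the fixed due date, August 4, 2027.
August 4, 2027 falls on a Wednesday, which is a business day, so no adjustment is needed.
Counting 3 further business days from August 4, 2027 reaches August 9, 2027.
August 9, 2027 is a Monday and not a listed holiday, so it stands.
Final deadline: August 9, 2027.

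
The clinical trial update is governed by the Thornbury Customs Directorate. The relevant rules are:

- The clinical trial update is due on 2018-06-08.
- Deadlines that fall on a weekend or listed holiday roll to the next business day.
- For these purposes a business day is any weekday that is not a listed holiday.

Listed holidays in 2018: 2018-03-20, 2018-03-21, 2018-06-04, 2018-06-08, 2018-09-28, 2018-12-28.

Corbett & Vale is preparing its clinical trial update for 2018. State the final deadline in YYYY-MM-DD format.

2018-06-11

The statutory due date is 2018-06-08.
2018-06-08 falls on a listed holiday. Rolling to the next business day gives 2018-06-11, a Monday.
Final deadline: 2018-06-11.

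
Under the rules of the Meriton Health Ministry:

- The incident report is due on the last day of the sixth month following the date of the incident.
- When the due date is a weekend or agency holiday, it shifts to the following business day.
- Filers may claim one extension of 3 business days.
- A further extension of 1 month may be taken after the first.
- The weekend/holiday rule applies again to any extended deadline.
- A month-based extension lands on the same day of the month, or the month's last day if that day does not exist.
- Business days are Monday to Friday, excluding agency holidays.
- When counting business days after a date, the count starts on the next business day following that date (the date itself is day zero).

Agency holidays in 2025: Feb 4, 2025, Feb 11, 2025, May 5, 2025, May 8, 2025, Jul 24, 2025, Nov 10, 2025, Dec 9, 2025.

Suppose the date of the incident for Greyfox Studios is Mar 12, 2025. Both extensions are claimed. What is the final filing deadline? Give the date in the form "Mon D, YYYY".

Nov 3, 2025

6 months after Mar 12, 2025 is September 2025; that month ends on Sep 30, 2025.
Sep 30, 2025 (Tuesday) is already a business day.
Counting 3 further business days from Sep 30, 2025 reaches Oct 3, 2025.
Oct 3, 2025 falls on a Friday, which is a business day, so no adjustment is needed.
Add 1 month to Oct 3, 2025: Nov 3, 2025.
Since Nov 3, 2025 is a Monday and not a holiday, the date is unchanged.
So the filing is due Nov 3, 2025.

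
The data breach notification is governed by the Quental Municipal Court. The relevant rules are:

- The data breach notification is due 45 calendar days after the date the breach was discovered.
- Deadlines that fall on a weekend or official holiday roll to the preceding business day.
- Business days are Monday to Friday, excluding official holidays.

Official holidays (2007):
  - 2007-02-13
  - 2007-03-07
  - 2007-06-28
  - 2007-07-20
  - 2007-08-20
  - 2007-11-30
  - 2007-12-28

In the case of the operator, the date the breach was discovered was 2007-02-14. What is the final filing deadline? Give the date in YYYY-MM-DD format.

2007-03-30

45 calendar days after 2007-02-14 is 2007-03-31.
2007-03-31 falls on a Saturday. Rolling to the preceding business day gives 2007-03-30, a Friday.
Final deadline: 2007-03-30.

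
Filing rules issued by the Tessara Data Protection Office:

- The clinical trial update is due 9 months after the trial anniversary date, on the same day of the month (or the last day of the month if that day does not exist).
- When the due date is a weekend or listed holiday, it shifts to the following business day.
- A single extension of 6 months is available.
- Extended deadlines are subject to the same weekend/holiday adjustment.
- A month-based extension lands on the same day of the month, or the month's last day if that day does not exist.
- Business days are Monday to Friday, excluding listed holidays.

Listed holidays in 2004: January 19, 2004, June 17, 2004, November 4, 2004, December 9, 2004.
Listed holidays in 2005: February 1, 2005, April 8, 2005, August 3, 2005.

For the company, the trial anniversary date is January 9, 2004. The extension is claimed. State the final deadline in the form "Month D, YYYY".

Moving 9 months forward from January 9, 2004 on the corresponding day gives October 9, 2004.
October 9, 2004 is a Saturday, so it moves to the next business day, October 11, 2004 (Monday).
The 6 months extension carries October 11, 2004 to April 11, 2005.
April 11, 2005 falls on a Monday, which is a business day, so no adjustment is needed.
So the filing is due April 11, 2005.

April 11, 2005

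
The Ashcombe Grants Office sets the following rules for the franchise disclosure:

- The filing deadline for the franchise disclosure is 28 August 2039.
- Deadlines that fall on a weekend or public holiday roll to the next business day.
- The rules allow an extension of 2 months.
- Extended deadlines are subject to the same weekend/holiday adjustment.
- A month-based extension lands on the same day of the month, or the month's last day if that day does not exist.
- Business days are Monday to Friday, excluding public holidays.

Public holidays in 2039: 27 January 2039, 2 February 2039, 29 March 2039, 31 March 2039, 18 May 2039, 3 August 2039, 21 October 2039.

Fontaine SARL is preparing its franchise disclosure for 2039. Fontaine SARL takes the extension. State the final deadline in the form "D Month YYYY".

31 October 2039

The stated deadline is 28 August 2039.
28 August 2039 is a Sunday; the next business day is 29 August 2039 (Monday).
The 2 months extension carries 29 August 2039 to 29 October 2039.
29 October 2039 falls on a Saturday. Rolling to the next business day gives 31 October 2039, a Monday.
So the filing is due 31 October 2039.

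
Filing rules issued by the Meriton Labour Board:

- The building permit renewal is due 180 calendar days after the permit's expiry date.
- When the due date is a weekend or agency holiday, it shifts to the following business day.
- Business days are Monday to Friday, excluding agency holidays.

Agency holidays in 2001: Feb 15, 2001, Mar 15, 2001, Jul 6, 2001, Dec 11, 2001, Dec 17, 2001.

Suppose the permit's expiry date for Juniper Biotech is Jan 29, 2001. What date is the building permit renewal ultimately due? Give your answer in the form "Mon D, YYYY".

Jul 30, 2001

From Jan 29, 2001, 180 calendar days later is Jul 28, 2001.
Jul 28, 2001 falls on a Saturday. Rolling to the next business day gives Jul 30, 2001, a Monday.
Deadline: Jul 30, 2001.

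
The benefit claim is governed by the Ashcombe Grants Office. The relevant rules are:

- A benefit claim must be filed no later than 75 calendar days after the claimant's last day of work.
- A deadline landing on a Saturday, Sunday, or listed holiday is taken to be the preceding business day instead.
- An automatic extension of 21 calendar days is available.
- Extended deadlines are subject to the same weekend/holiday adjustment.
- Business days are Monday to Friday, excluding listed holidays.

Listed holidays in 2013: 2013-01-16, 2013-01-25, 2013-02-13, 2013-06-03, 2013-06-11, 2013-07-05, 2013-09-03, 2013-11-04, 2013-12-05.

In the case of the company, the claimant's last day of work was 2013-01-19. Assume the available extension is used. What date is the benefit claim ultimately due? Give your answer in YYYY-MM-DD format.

Adding 75 calendar days to 2013-01-19 gives 2013-04-04.
Since 2013-04-04 is a Thursday and not a holiday, the date is unchanged.
Add the 21 calendar-day extension to 2013-04-04: 2013-04-25.
2013-04-25 is a Thursday and not a listed holiday, so it stands.
So the filing is due 2013-04-25.

2013-04-25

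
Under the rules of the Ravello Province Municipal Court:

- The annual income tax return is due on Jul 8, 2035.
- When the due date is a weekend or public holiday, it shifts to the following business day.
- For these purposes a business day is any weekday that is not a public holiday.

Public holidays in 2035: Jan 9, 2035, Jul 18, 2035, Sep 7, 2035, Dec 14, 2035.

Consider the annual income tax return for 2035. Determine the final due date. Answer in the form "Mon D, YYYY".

Jul 9, 2035

The statutory due date is Jul 8, 2035.
Because Jul 8, 2035 is a Sunday, the deadline becomes Jul 9, 2035 (Monday).
The final due date is Jul 9, 2035.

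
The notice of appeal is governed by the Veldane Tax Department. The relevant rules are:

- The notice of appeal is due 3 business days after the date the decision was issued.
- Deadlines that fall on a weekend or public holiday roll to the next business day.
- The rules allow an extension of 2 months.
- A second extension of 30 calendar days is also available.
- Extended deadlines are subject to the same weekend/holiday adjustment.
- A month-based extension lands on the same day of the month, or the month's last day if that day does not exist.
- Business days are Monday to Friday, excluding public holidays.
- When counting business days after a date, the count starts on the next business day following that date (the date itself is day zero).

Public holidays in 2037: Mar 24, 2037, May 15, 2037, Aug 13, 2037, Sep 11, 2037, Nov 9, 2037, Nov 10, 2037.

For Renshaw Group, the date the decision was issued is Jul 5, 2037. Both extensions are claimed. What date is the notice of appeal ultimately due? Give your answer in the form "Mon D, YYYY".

Oct 8, 2037

Starting the day after Jul 5, 2037 and counting 3 business days lands on Jul 8, 2037.
Jul 8, 2037 falls on a Wednesday, which is a business day, so no adjustment is needed.
The 2 months extension carries Jul 8, 2037 to Sep 8, 2037.
Sep 8, 2037 (Tuesday) is already a business day.
Applying the 30-calendar-day extension: Sep 8, 2037 + 30 days = Oct 8, 2037.
Since Oct 8, 2037 is a Thursday and not a holiday, the date is unchanged.
So the filing is due Oct 8, 2037.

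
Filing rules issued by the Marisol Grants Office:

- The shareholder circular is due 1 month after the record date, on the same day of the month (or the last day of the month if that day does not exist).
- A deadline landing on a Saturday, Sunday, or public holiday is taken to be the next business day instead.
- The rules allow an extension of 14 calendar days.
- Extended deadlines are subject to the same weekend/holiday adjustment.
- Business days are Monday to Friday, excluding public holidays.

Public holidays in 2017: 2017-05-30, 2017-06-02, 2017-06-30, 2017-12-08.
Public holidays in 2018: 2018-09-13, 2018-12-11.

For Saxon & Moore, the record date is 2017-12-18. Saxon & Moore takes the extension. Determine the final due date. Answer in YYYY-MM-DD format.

2018-02-01

1 month from 2017-12-18 is 2018-01-18.
2018-01-18 is a Thursday and not a listed holiday, so it stands.
With the 14-day extension, 2018-01-18 becomes 2018-02-01.
Since 2018-02-01 is a Thursday and not a holiday, the date is unchanged.
So the filing is due 2018-02-01.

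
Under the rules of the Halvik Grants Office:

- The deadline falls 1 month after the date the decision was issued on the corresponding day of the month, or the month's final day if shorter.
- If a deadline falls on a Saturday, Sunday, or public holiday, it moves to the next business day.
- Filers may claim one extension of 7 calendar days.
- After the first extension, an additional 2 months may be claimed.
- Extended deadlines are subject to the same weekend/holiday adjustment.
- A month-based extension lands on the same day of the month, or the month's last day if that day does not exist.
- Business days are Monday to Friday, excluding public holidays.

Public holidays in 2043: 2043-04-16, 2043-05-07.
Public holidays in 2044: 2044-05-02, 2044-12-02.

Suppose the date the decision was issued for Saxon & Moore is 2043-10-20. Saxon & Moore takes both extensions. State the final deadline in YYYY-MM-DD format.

2044-01-27

Moving 1 month forward from 2043-10-20 on the corresponding day gives 2043-11-20.
Since 2043-11-20 is a Friday and not a holiday, the date is unchanged.
Add the 7 calendar-day extension to 2043-11-20: 2043-11-27.
2043-11-27 falls on a Friday, which is a business day, so no adjustment is needed.
Applying the 2 months extension: 2 months after 2043-11-27 is 2044-01-27.
2044-01-27 (Wednesday) is already a business day.
Final deadline: 2044-01-27.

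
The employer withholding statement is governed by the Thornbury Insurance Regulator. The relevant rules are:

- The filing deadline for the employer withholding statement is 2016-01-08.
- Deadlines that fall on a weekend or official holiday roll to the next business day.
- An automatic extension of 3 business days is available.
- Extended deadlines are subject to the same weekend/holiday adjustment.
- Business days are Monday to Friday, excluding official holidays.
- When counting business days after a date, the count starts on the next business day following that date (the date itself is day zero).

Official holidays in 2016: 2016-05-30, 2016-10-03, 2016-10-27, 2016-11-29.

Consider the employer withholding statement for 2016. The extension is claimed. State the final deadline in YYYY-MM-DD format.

2016-01-13

The statutory due date is 2016-01-08.
Since 2016-01-08 is a Friday and not a holiday, the date is unchanged.
Applying the 3-business-day extension: 3 business days after 2016-01-08 is 2016-01-13.
2016-01-13 falls on a Wednesday, which is a business day, so no adjustment is needed.
So the filing is due 2016-01-13.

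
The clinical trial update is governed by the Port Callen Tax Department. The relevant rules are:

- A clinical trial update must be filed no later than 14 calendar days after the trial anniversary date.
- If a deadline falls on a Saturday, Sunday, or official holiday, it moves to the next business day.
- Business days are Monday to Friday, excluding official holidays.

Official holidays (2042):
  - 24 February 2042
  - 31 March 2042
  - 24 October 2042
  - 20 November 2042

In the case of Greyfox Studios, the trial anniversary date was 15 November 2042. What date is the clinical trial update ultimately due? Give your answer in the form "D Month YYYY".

1 December 2042

From 15 November 2042, 14 calendar days later is 29 November 2042.
29 November 2042 is a Saturday; the next business day is 1 December 2042 (Monday).
So the filing is due 1 December 2042.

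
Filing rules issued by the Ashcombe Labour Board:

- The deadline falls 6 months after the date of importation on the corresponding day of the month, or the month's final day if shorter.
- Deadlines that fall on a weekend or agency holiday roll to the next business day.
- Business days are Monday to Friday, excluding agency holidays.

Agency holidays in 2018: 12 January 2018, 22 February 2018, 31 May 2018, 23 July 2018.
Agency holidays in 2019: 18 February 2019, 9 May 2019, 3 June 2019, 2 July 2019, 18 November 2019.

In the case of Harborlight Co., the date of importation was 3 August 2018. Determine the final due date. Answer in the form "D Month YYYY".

6 months from 3 August 2018 is 3 February 2019.
3 February 2019 is a Sunday; the next business day is 4 February 2019 (Monday).
The final due date is 4 February 2019.

4 February 2019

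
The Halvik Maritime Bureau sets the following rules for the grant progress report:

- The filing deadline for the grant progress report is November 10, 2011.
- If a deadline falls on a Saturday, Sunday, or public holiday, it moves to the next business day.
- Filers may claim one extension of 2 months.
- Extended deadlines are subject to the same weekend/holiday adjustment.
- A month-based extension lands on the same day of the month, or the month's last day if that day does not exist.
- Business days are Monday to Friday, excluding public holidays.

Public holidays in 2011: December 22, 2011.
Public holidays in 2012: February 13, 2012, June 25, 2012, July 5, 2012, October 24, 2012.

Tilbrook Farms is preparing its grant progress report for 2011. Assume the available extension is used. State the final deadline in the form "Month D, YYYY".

Start from the fixed due date, November 10, 2011.
Since November 10, 2011 is a Thursday and not a holiday, the date is unchanged.
Applying the 2 months extension: 2 months after November 10, 2011 is January 10, 2012.
January 10, 2012 is a Tuesday and not a listed holiday, so it stands.
The final due date is January 10, 2012.

January 10, 2012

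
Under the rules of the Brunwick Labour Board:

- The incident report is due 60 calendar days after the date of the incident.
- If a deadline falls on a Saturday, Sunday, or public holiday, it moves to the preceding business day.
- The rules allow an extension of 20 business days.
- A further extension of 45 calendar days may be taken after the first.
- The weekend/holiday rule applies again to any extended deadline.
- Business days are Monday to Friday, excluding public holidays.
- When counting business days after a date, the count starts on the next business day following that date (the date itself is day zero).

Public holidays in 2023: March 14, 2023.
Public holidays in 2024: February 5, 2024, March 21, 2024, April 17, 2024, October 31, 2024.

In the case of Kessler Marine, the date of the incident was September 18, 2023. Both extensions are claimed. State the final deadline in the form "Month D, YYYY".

From September 18, 2023, 60 calendar days later is November 17, 2023.
Since November 17, 2023 is a Friday and not a holiday, the date is unchanged.
Counting 20 further business days from November 17, 2023 reaches December 15, 2023.
December 15, 2023 falls on a Friday, which is a business day, so no adjustment is needed.
Add the 45 calendar-day extension to December 15, 2023: January 29, 2024.
January 29, 2024 is a Monday and not a listed holiday, so it stands.
The final due date is January 29, 2024.

January 29, 2024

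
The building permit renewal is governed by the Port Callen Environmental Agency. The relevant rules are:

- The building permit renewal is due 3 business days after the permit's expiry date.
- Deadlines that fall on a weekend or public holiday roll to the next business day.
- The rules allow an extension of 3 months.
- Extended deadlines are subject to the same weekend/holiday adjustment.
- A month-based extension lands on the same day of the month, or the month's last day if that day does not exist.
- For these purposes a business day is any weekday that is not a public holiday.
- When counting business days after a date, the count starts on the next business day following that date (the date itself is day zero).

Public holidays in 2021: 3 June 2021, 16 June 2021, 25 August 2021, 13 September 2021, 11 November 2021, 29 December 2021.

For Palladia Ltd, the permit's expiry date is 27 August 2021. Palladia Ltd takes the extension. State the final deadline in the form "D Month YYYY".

3 business days after 27 August 2021, excluding weekends and holidays, is 1 September 2021.
Since 1 September 2021 is a Wednesday and not a holiday, the date is unchanged.
Applying the 3 months extension: 3 months after 1 September 2021 is 1 December 2021.
1 December 2021 is a Wednesday and not a listed holiday, so it stands.
Final deadline: 1 December 2021.

1 December 2021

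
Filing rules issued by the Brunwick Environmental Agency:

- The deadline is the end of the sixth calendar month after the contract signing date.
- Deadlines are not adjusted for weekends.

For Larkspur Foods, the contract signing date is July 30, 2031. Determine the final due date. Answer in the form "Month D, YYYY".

6 months after July 30, 2031 falls in January 2032; the last day of that month is January 31, 2032.
January 31, 2032 is a Saturday; no weekend or holiday adjustment applies.
So the filing is due January 31, 2032.

January 31, 2032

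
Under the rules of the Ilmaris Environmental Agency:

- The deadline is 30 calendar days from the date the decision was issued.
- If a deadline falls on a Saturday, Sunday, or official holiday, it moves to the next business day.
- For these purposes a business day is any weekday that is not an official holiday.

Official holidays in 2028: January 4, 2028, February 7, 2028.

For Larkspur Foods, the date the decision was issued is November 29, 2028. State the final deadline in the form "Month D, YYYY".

December 29, 2028

From November 29, 2028, 30 calendar days later is December 29, 2028.
Since December 29, 2028 is a Friday and not a holiday, the date is unchanged.
So the filing is due December 29, 2028.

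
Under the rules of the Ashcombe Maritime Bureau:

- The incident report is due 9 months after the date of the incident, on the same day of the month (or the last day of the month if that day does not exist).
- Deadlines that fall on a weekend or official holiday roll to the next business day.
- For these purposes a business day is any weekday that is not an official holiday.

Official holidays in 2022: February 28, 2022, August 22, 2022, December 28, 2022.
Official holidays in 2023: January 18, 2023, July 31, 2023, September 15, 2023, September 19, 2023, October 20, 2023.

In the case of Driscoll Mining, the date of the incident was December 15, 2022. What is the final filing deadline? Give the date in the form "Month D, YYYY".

9 months after December 15, 2022, on the same day of the month, is September 15, 2023.
September 15, 2023 is a listed holiday; the next business day is September 18, 2023 (Monday).
So the filing is due September 18, 2023.

September 18, 2023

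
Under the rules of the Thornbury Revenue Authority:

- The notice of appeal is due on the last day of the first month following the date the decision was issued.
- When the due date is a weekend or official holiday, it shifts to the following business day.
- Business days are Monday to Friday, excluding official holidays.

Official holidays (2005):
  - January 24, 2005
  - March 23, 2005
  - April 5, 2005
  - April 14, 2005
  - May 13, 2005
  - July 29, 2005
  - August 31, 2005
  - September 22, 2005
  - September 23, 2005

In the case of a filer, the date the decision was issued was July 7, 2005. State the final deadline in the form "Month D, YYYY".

The first month after July 7, 2005 is August 2005, whose last day is August 31, 2005.
Because August 31, 2005 is a listed holiday, the deadline becomes September 1, 2005 (Thursday).
The final due date is September 1, 2005.

September 1, 2005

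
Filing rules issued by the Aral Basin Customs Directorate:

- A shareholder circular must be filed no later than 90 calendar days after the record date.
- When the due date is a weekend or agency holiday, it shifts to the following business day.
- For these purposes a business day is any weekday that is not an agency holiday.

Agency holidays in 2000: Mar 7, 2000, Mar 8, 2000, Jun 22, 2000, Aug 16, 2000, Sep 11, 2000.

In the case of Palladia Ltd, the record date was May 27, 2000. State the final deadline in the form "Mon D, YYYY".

Aug 25, 2000

Adding 90 calendar days to May 27, 2000 gives Aug 25, 2000.
Aug 25, 2000 (Friday) is already a business day.
The final due date is Aug 25, 2000.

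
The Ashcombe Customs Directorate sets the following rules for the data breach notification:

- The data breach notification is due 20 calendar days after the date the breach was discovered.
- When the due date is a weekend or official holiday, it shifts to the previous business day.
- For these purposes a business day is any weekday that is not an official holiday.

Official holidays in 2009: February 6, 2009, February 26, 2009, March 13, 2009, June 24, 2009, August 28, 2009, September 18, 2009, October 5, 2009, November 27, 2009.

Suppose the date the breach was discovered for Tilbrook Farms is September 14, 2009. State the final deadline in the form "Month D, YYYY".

October 2, 2009

From September 14, 2009, 20 calendar days later is October 4, 2009.
October 4, 2009 is a Sunday, so it moves to the preceding business day, October 2, 2009 (Friday).
Final deadline: October 2, 2009.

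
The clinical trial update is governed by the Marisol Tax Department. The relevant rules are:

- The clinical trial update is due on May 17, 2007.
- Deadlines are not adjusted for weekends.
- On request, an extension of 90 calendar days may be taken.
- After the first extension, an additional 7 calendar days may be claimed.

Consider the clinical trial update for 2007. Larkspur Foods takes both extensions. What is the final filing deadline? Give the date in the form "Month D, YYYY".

The statutory due date is May 17, 2007.
May 17, 2007 falls on a Thursday. The rules make no weekend/holiday allowance, so it remains May 17, 2007.
Applying the 90-calendar-day extension: May 17, 2007 + 90 days = August 15, 2007.
August 15, 2007 is a Wednesday; no weekend or holiday adjustment applies.
Add the 7 calendar-day extension to August 15, 2007: August 22, 2007.
No adjustment is made for weekends or holidays, so August 22, 2007 stands.
So the filing is due August 22, 2007.

August 22, 2007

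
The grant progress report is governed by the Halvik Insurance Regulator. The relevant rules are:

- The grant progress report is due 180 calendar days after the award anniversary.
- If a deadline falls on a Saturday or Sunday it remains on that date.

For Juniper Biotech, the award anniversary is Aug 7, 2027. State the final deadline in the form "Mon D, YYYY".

Feb 3, 2028

From Aug 7, 2027, 180 calendar days later is Feb 3, 2028.
Feb 3, 2028 is a Thursday; no weekend or holiday adjustment applies.
So the filing is due Feb 3, 2028.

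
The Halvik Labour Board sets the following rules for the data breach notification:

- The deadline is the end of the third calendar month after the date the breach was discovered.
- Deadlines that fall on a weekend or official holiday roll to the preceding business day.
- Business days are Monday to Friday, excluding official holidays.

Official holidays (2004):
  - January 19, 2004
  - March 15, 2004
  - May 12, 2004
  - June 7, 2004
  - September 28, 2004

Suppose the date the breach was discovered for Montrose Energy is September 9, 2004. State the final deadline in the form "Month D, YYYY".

3 months after September 9, 2004 falls in December 2004; the last day of that month is December 31, 2004.
December 31, 2004 is a Friday and not a listed holiday, so it stands.
Final deadline: December 31, 2004.

December 31, 2004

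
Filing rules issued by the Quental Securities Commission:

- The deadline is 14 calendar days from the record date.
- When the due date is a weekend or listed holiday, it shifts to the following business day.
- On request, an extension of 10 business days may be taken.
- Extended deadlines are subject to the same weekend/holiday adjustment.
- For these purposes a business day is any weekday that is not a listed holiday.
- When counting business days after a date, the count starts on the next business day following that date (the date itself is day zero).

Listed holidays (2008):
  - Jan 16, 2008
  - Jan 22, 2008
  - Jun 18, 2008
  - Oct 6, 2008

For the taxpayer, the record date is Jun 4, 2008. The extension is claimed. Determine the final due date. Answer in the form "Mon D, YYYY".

Jul 3, 2008

Trigger date Jun 4, 2008 + 14 calendar days = Jun 18, 2008.
Jun 18, 2008 is a listed holiday, so it moves to the next business day, Jun 19, 2008 (Thursday).
The 10-business-day extension runs from Jun 19, 2008 to Jul 3, 2008.
Jul 3, 2008 (Thursday) is already a business day.
Final deadline: Jul 3, 2008.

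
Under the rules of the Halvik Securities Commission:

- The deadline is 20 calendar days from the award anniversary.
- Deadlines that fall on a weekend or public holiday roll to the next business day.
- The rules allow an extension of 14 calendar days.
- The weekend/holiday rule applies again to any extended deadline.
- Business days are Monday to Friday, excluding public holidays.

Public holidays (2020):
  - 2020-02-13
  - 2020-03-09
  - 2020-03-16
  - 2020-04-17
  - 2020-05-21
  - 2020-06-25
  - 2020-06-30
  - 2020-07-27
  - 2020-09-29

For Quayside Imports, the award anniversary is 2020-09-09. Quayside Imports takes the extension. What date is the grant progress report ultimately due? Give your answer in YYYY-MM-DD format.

From 2020-09-09, 20 calendar days later is 2020-09-29.
2020-09-29 falls on a listed holiday. Rolling to the next business day gives 2020-09-30, a Wednesday.
Applying the 14-calendar-day extension: 2020-09-30 + 14 days = 2020-10-14.
2020-10-14 is a Wednesday and not a listed holiday, so it stands.
Final deadline: 2020-10-14.

2020-10-14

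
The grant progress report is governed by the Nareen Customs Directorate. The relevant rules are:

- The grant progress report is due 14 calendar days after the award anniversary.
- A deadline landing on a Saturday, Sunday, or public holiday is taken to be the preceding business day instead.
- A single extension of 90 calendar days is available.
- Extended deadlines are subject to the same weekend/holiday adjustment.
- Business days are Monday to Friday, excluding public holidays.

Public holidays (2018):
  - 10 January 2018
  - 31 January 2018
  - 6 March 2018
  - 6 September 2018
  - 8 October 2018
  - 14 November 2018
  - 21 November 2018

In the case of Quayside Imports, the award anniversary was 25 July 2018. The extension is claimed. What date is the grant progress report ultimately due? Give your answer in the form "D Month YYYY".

6 November 2018

14 calendar days after 25 July 2018 is 8 August 2018.
Since 8 August 2018 is a Wednesday and not a holiday, the date is unchanged.
Add the 90 calendar-day extension to 8 August 2018: 6 November 2018.
6 November 2018 falls on a Tuesday, which is a business day, so no adjustment is needed.
The final due date is 6 November 2018.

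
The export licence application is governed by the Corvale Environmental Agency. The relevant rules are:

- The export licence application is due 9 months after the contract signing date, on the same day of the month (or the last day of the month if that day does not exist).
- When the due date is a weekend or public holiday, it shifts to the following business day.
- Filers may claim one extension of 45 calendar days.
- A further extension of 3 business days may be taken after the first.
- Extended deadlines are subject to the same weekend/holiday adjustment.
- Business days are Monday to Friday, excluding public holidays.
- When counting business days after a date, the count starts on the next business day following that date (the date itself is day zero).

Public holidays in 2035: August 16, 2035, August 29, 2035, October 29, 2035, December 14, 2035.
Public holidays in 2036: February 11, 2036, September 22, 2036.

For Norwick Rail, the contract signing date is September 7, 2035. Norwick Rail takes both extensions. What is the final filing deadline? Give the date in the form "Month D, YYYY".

July 29, 2036

Moving 9 months forward from September 7, 2035 on the corresponding day gives June 7, 2036.
June 7, 2036 is a Saturday; the next business day is June 9, 2036 (Monday).
The 45-calendar-day extension moves the deadline from June 9, 2036 to July 24, 2036.
Since July 24, 2036 is a Thursday and not a holiday, the date is unchanged.
Counting 3 further business days from July 24, 2036 reaches July 29, 2036.
July 29, 2036 (Tuesday) is already a business day.
Deadline: July 29, 2036.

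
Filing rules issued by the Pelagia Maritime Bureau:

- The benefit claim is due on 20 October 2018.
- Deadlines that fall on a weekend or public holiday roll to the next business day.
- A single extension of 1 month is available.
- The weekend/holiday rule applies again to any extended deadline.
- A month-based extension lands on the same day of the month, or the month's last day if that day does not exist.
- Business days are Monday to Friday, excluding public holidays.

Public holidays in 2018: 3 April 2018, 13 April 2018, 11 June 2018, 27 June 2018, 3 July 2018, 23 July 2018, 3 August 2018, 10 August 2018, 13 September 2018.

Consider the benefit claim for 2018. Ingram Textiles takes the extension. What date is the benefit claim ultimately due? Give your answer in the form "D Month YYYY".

22 November 2018

Start from the fixed due date, 20 October 2018.
20 October 2018 is a Saturday, so it moves to the next business day, 22 October 2018 (Monday).
The 1 month extension carries 22 October 2018 to 22 November 2018.
22 November 2018 is a Thursday and not a listed holiday, so it stands.
The final due date is 22 November 2018.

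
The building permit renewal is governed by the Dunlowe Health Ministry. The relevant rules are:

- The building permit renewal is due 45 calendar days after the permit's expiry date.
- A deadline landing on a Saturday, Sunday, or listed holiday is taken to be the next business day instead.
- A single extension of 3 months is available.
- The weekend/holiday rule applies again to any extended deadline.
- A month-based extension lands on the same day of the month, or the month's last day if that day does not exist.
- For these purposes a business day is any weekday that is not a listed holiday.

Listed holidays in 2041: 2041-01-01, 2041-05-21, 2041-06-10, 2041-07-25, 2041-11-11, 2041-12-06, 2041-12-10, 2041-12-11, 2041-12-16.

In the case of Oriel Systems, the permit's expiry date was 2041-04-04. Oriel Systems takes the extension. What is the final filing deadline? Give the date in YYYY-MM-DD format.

2041-08-20

From 2041-04-04, 45 calendar days later is 2041-05-19.
2041-05-19 is a Sunday, so it moves to the next business day, 2041-05-20 (Monday).
Add 3 months to 2041-05-20: 2041-08-20.
2041-08-20 falls on a Tuesday, which is a business day, so no adjustment is needed.
Final deadline: 2041-08-20.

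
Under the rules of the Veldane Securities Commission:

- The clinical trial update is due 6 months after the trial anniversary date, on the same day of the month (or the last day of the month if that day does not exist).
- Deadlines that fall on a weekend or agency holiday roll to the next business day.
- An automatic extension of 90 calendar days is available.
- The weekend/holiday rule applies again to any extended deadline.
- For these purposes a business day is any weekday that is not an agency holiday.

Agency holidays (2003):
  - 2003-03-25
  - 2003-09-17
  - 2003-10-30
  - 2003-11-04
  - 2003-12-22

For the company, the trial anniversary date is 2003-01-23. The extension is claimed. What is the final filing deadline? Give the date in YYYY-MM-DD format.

6 months from 2003-01-23 is 2003-07-23.
2003-07-23 falls on a Wednesday, which is a business day, so no adjustment is needed.
With the 90-day extension, 2003-07-23 becomes 2003-10-21.
Since 2003-10-21 is a Tuesday and not a holiday, the date is unchanged.
Deadline: 2003-10-21.

2003-10-21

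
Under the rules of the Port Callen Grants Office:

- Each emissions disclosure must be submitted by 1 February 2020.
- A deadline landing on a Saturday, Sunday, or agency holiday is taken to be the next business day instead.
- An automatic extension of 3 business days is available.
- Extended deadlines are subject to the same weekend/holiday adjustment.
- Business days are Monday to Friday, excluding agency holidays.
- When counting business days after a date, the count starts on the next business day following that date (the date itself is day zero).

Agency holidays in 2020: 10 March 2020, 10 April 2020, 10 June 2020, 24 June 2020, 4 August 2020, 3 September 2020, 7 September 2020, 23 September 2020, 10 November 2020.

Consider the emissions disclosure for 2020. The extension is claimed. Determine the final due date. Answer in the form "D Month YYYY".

Start from the fixed due date, 1 February 2020.
1 February 2020 falls on a Saturday. Rolling to the next business day gives 3 February 2020, a Monday.
Counting 3 further business days from 3 February 2020 reaches 6 February 2020.
Since 6 February 2020 is a Thursday and not a holiday, the date is unchanged.
So the filing is due 6 February 2020.

6 February 2020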